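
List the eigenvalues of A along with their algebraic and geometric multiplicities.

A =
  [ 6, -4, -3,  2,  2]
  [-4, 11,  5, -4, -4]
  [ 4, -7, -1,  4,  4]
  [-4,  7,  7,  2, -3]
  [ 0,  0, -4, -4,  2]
λ = 4: alg = 5, geom = 2

Step 1 — factor the characteristic polynomial to read off the algebraic multiplicities:
  χ_A(x) = (x - 4)^5

Step 2 — compute geometric multiplicities via the rank-nullity identity g(λ) = n − rank(A − λI):
  rank(A − (4)·I) = 3, so dim ker(A − (4)·I) = n − 3 = 2

Summary:
  λ = 4: algebraic multiplicity = 5, geometric multiplicity = 2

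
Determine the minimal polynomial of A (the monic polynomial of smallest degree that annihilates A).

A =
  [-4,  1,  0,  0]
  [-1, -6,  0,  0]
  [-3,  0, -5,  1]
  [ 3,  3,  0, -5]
x^2 + 10*x + 25

The characteristic polynomial is χ_A(x) = (x + 5)^4, so the eigenvalues are known. The minimal polynomial is
  m_A(x) = Π_λ (x − λ)^{k_λ}
where k_λ is the size of the *largest* Jordan block for λ (equivalently, the smallest k with (A − λI)^k v = 0 for every generalised eigenvector v of λ).

  λ = -5: largest Jordan block has size 2, contributing (x + 5)^2

So m_A(x) = (x + 5)^2 = x^2 + 10*x + 25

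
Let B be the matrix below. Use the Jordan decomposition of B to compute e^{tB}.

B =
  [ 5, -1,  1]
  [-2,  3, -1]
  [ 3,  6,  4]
e^{tB} =
  [3*t^2*exp(4*t) + t*exp(4*t) + exp(4*t), 3*t^2*exp(4*t) - t*exp(4*t), t^2*exp(4*t) + t*exp(4*t)]
  [-3*t^2*exp(4*t)/2 - 2*t*exp(4*t), -3*t^2*exp(4*t)/2 - t*exp(4*t) + exp(4*t), -t^2*exp(4*t)/2 - t*exp(4*t)]
  [-9*t^2*exp(4*t)/2 + 3*t*exp(4*t), -9*t^2*exp(4*t)/2 + 6*t*exp(4*t), -3*t^2*exp(4*t)/2 + exp(4*t)]

Strategy: write B = P · J · P⁻¹ where J is a Jordan canonical form, so e^{tB} = P · e^{tJ} · P⁻¹, and e^{tJ} can be computed block-by-block.

B has Jordan form
J =
  [4, 1, 0]
  [0, 4, 1]
  [0, 0, 4]
(up to reordering of blocks).

Per-block formulas:
  For a 3×3 Jordan block J_3(4): exp(t · J_3(4)) = e^(4t)·(I + t·N + (t^2/2)·N^2), where N is the 3×3 nilpotent shift.

After assembling e^{tJ} and conjugating by P, we get:

e^{tB} =
  [3*t^2*exp(4*t) + t*exp(4*t) + exp(4*t), 3*t^2*exp(4*t) - t*exp(4*t), t^2*exp(4*t) + t*exp(4*t)]
  [-3*t^2*exp(4*t)/2 - 2*t*exp(4*t), -3*t^2*exp(4*t)/2 - t*exp(4*t) + exp(4*t), -t^2*exp(4*t)/2 - t*exp(4*t)]
  [-9*t^2*exp(4*t)/2 + 3*t*exp(4*t), -9*t^2*exp(4*t)/2 + 6*t*exp(4*t), -3*t^2*exp(4*t)/2 + exp(4*t)]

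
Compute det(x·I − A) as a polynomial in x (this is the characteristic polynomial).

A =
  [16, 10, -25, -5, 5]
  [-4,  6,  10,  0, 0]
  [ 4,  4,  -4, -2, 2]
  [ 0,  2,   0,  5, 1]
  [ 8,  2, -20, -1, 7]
x^5 - 30*x^4 + 360*x^3 - 2160*x^2 + 6480*x - 7776

Expanding det(x·I − A) (e.g. by cofactor expansion or by noting that A is similar to its Jordan form J, which has the same characteristic polynomial as A) gives
  χ_A(x) = x^5 - 30*x^4 + 360*x^3 - 2160*x^2 + 6480*x - 7776
which factors as (x - 6)^5. The eigenvalues (with algebraic multiplicities) are λ = 6 with multiplicity 5.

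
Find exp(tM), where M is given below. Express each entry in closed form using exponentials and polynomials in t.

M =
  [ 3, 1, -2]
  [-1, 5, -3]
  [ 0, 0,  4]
e^{tM} =
  [-t*exp(4*t) + exp(4*t), t*exp(4*t), -t^2*exp(4*t)/2 - 2*t*exp(4*t)]
  [-t*exp(4*t), t*exp(4*t) + exp(4*t), -t^2*exp(4*t)/2 - 3*t*exp(4*t)]
  [0, 0, exp(4*t)]

Strategy: write M = P · J · P⁻¹ where J is a Jordan canonical form, so e^{tM} = P · e^{tJ} · P⁻¹, and e^{tJ} can be computed block-by-block.

M has Jordan form
J =
  [4, 1, 0]
  [0, 4, 1]
  [0, 0, 4]
(up to reordering of blocks).

Per-block formulas:
  For a 3×3 Jordan block J_3(4): exp(t · J_3(4)) = e^(4t)·(I + t·N + (t^2/2)·N^2), where N is the 3×3 nilpotent shift.

After assembling e^{tJ} and conjugating by P, we get:

e^{tM} =
  [-t*exp(4*t) + exp(4*t), t*exp(4*t), -t^2*exp(4*t)/2 - 2*t*exp(4*t)]
  [-t*exp(4*t), t*exp(4*t) + exp(4*t), -t^2*exp(4*t)/2 - 3*t*exp(4*t)]
  [0, 0, exp(4*t)]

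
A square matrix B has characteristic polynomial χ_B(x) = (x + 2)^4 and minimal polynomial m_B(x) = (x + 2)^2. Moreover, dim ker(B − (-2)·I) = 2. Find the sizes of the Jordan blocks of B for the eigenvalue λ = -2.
Block sizes for λ = -2: [2, 2]

Step 1 — from the characteristic polynomial, algebraic multiplicity of λ = -2 is 4. From dim ker(B − (-2)·I) = 2, there are exactly 2 Jordan blocks for λ = -2.
Step 2 — from the minimal polynomial, the factor (x + 2)^2 tells us the largest block for λ = -2 has size 2.
Step 3 — with total size 4, 2 blocks, and largest block 2, the block sizes (in nonincreasing order) are [2, 2].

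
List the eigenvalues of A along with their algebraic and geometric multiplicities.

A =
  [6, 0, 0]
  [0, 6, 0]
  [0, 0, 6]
λ = 6: alg = 3, geom = 3

Step 1 — factor the characteristic polynomial to read off the algebraic multiplicities:
  χ_A(x) = (x - 6)^3

Step 2 — compute geometric multiplicities via the rank-nullity identity g(λ) = n − rank(A − λI):
  rank(A − (6)·I) = 0, so dim ker(A − (6)·I) = n − 0 = 3

Summary:
  λ = 6: algebraic multiplicity = 3, geometric multiplicity = 3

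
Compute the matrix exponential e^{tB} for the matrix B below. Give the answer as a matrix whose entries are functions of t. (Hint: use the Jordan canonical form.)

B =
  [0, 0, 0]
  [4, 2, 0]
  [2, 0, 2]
e^{tB} =
  [1, 0, 0]
  [2*exp(2*t) - 2, exp(2*t), 0]
  [exp(2*t) - 1, 0, exp(2*t)]

Strategy: write B = P · J · P⁻¹ where J is a Jordan canonical form, so e^{tB} = P · e^{tJ} · P⁻¹, and e^{tJ} can be computed block-by-block.

B has Jordan form
J =
  [0, 0, 0]
  [0, 2, 0]
  [0, 0, 2]
(up to reordering of blocks).

Per-block formulas:
  For a 1×1 block at λ = 2: exp(t · [2]) = [e^(2t)].
  For a 1×1 block at λ = 0: exp(t · [0]) = [e^(0t)].

After assembling e^{tJ} and conjugating by P, we get:

e^{tB} =
  [1, 0, 0]
  [2*exp(2*t) - 2, exp(2*t), 0]
  [exp(2*t) - 1, 0, exp(2*t)]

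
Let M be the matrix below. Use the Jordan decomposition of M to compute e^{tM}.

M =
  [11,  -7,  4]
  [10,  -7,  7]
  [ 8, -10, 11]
e^{tM} =
  [-t^2*exp(5*t) + 6*t*exp(5*t) + exp(5*t), t^2*exp(5*t) - 7*t*exp(5*t), -t^2*exp(5*t)/2 + 4*t*exp(5*t)]
  [-2*t^2*exp(5*t) + 10*t*exp(5*t), 2*t^2*exp(5*t) - 12*t*exp(5*t) + exp(5*t), -t^2*exp(5*t) + 7*t*exp(5*t)]
  [-2*t^2*exp(5*t) + 8*t*exp(5*t), 2*t^2*exp(5*t) - 10*t*exp(5*t), -t^2*exp(5*t) + 6*t*exp(5*t) + exp(5*t)]

Strategy: write M = P · J · P⁻¹ where J is a Jordan canonical form, so e^{tM} = P · e^{tJ} · P⁻¹, and e^{tJ} can be computed block-by-block.

M has Jordan form
J =
  [5, 1, 0]
  [0, 5, 1]
  [0, 0, 5]
(up to reordering of blocks).

Per-block formulas:
  For a 3×3 Jordan block J_3(5): exp(t · J_3(5)) = e^(5t)·(I + t·N + (t^2/2)·N^2), where N is the 3×3 nilpotent shift.

After assembling e^{tJ} and conjugating by P, we get:

e^{tM} =
  [-t^2*exp(5*t) + 6*t*exp(5*t) + exp(5*t), t^2*exp(5*t) - 7*t*exp(5*t), -t^2*exp(5*t)/2 + 4*t*exp(5*t)]
  [-2*t^2*exp(5*t) + 10*t*exp(5*t), 2*t^2*exp(5*t) - 12*t*exp(5*t) + exp(5*t), -t^2*exp(5*t) + 7*t*exp(5*t)]
  [-2*t^2*exp(5*t) + 8*t*exp(5*t), 2*t^2*exp(5*t) - 10*t*exp(5*t), -t^2*exp(5*t) + 6*t*exp(5*t) + exp(5*t)]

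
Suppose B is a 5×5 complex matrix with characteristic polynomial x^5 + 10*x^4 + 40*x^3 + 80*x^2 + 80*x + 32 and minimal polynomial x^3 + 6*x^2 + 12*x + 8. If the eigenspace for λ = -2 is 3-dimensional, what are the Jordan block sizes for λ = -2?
Block sizes for λ = -2: [3, 1, 1]

Step 1 — from the characteristic polynomial, algebraic multiplicity of λ = -2 is 5. From dim ker(B − (-2)·I) = 3, there are exactly 3 Jordan blocks for λ = -2.
Step 2 — from the minimal polynomial, the factor (x + 2)^3 tells us the largest block for λ = -2 has size 3.
Step 3 — with total size 5, 3 blocks, and largest block 3, the block sizes (in nonincreasing order) are [3, 1, 1].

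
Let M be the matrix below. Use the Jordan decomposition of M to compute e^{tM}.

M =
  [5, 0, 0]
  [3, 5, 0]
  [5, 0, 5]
e^{tM} =
  [exp(5*t), 0, 0]
  [3*t*exp(5*t), exp(5*t), 0]
  [5*t*exp(5*t), 0, exp(5*t)]

Strategy: write M = P · J · P⁻¹ where J is a Jordan canonical form, so e^{tM} = P · e^{tJ} · P⁻¹, and e^{tJ} can be computed block-by-block.

M has Jordan form
J =
  [5, 1, 0]
  [0, 5, 0]
  [0, 0, 5]
(up to reordering of blocks).

Per-block formulas:
  For a 2×2 Jordan block J_2(5): exp(t · J_2(5)) = e^(5t)·(I + t·N), where N is the 2×2 nilpotent shift.
  For a 1×1 block at λ = 5: exp(t · [5]) = [e^(5t)].

After assembling e^{tJ} and conjugating by P, we get:

e^{tM} =
  [exp(5*t), 0, 0]
  [3*t*exp(5*t), exp(5*t), 0]
  [5*t*exp(5*t), 0, exp(5*t)]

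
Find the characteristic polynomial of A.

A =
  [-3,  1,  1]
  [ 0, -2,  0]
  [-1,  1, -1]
x^3 + 6*x^2 + 12*x + 8

Expanding det(x·I − A) (e.g. by cofactor expansion or by noting that A is similar to its Jordan form J, which has the same characteristic polynomial as A) gives
  χ_A(x) = x^3 + 6*x^2 + 12*x + 8
which factors as (x + 2)^3. The eigenvalues (with algebraic multiplicities) are λ = -2 with multiplicity 3.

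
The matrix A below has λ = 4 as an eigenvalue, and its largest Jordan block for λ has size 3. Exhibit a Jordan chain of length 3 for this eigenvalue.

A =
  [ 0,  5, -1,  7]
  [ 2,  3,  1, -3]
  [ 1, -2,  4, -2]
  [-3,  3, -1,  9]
A Jordan chain for λ = 4 of length 3:
v_1 = (4, 0, -2, 2)ᵀ
v_2 = (-4, 2, 1, -3)ᵀ
v_3 = (1, 0, 0, 0)ᵀ

Let N = A − (4)·I. We want v_3 with N^3 v_3 = 0 but N^2 v_3 ≠ 0; then v_{j-1} := N · v_j for j = 3, …, 2.

Pick v_3 = (1, 0, 0, 0)ᵀ.
Then v_2 = N · v_3 = (-4, 2, 1, -3)ᵀ.
Then v_1 = N · v_2 = (4, 0, -2, 2)ᵀ.

Sanity check: (A − (4)·I) v_1 = (0, 0, 0, 0)ᵀ = 0. ✓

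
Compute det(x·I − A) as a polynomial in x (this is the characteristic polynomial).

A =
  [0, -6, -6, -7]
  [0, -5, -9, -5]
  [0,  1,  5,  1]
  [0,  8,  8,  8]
x^4 - 8*x^3 + 16*x^2

Expanding det(x·I − A) (e.g. by cofactor expansion or by noting that A is similar to its Jordan form J, which has the same characteristic polynomial as A) gives
  χ_A(x) = x^4 - 8*x^3 + 16*x^2
which factors as x^2*(x - 4)^2. The eigenvalues (with algebraic multiplicities) are λ = 0 with multiplicity 2, λ = 4 with multiplicity 2.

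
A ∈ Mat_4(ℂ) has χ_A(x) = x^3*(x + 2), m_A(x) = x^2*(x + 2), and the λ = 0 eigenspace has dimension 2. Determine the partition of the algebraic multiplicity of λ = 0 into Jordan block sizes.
Block sizes for λ = 0: [2, 1]

Step 1 — from the characteristic polynomial, algebraic multiplicity of λ = 0 is 3. From dim ker(A − (0)·I) = 2, there are exactly 2 Jordan blocks for λ = 0.
Step 2 — from the minimal polynomial, the factor (x − 0)^2 tells us the largest block for λ = 0 has size 2.
Step 3 — with total size 3, 2 blocks, and largest block 2, the block sizes (in nonincreasing order) are [2, 1].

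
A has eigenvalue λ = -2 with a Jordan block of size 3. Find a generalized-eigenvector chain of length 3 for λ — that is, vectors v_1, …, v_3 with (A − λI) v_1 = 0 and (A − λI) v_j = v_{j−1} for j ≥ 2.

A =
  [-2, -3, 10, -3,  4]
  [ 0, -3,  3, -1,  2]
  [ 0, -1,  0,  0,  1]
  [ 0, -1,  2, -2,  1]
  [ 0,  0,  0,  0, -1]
A Jordan chain for λ = -2 of length 3:
v_1 = (1, 0, 0, 0, 0)ᵀ
v_2 = (7, 2, 1, 1, 0)ᵀ
v_3 = (0, 1, 1, 0, 0)ᵀ

Let N = A − (-2)·I. We want v_3 with N^3 v_3 = 0 but N^2 v_3 ≠ 0; then v_{j-1} := N · v_j for j = 3, …, 2.

Pick v_3 = (0, 1, 1, 0, 0)ᵀ.
Then v_2 = N · v_3 = (7, 2, 1, 1, 0)ᵀ.
Then v_1 = N · v_2 = (1, 0, 0, 0, 0)ᵀ.

Sanity check: (A − (-2)·I) v_1 = (0, 0, 0, 0, 0)ᵀ = 0. ✓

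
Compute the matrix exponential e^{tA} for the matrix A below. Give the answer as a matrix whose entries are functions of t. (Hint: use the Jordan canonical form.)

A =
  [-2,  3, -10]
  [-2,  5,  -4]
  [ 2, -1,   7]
e^{tA} =
  [-4*t*exp(3*t) - exp(4*t) + 2*exp(3*t), 2*t*exp(3*t) + exp(4*t) - exp(3*t), -8*t*exp(3*t) - 2*exp(4*t) + 2*exp(3*t)]
  [-2*exp(4*t) + 2*exp(3*t), 2*exp(4*t) - exp(3*t), -4*exp(4*t) + 4*exp(3*t)]
  [2*t*exp(3*t), -t*exp(3*t), 4*t*exp(3*t) + exp(3*t)]

Strategy: write A = P · J · P⁻¹ where J is a Jordan canonical form, so e^{tA} = P · e^{tJ} · P⁻¹, and e^{tJ} can be computed block-by-block.

A has Jordan form
J =
  [3, 1, 0]
  [0, 3, 0]
  [0, 0, 4]
(up to reordering of blocks).

Per-block formulas:
  For a 2×2 Jordan block J_2(3): exp(t · J_2(3)) = e^(3t)·(I + t·N), where N is the 2×2 nilpotent shift.
  For a 1×1 block at λ = 4: exp(t · [4]) = [e^(4t)].

After assembling e^{tJ} and conjugating by P, we get:

e^{tA} =
  [-4*t*exp(3*t) - exp(4*t) + 2*exp(3*t), 2*t*exp(3*t) + exp(4*t) - exp(3*t), -8*t*exp(3*t) - 2*exp(4*t) + 2*exp(3*t)]
  [-2*exp(4*t) + 2*exp(3*t), 2*exp(4*t) - exp(3*t), -4*exp(4*t) + 4*exp(3*t)]
  [2*t*exp(3*t), -t*exp(3*t), 4*t*exp(3*t) + exp(3*t)]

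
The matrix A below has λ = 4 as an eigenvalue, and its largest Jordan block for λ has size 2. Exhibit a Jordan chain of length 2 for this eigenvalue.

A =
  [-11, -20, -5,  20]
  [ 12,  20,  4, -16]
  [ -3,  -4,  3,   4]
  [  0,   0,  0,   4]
A Jordan chain for λ = 4 of length 2:
v_1 = (-15, 12, -3, 0)ᵀ
v_2 = (1, 0, 0, 0)ᵀ

Let N = A − (4)·I. We want v_2 with N^2 v_2 = 0 but N^1 v_2 ≠ 0; then v_{j-1} := N · v_j for j = 2, …, 2.

Pick v_2 = (1, 0, 0, 0)ᵀ.
Then v_1 = N · v_2 = (-15, 12, -3, 0)ᵀ.

Sanity check: (A − (4)·I) v_1 = (0, 0, 0, 0)ᵀ = 0. ✓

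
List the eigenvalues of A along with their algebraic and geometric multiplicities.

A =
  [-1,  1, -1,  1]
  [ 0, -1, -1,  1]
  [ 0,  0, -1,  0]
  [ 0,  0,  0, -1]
λ = -1: alg = 4, geom = 2

Step 1 — factor the characteristic polynomial to read off the algebraic multiplicities:
  χ_A(x) = (x + 1)^4

Step 2 — compute geometric multiplicities via the rank-nullity identity g(λ) = n − rank(A − λI):
  rank(A − (-1)·I) = 2, so dim ker(A − (-1)·I) = n − 2 = 2

Summary:
  λ = -1: algebraic multiplicity = 4, geometric multiplicity = 2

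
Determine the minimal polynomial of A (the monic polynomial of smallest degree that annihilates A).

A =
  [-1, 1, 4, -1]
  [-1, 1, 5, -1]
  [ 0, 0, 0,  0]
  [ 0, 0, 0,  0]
x^3

The characteristic polynomial is χ_A(x) = x^4, so the eigenvalues are known. The minimal polynomial is
  m_A(x) = Π_λ (x − λ)^{k_λ}
where k_λ is the size of the *largest* Jordan block for λ (equivalently, the smallest k with (A − λI)^k v = 0 for every generalised eigenvector v of λ).

  λ = 0: largest Jordan block has size 3, contributing (x − 0)^3

So m_A(x) = x^3 = x^3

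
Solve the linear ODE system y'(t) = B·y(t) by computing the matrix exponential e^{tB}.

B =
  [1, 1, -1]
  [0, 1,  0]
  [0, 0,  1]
e^{tB} =
  [exp(t), t*exp(t), -t*exp(t)]
  [0, exp(t), 0]
  [0, 0, exp(t)]

Strategy: write B = P · J · P⁻¹ where J is a Jordan canonical form, so e^{tB} = P · e^{tJ} · P⁻¹, and e^{tJ} can be computed block-by-block.

B has Jordan form
J =
  [1, 1, 0]
  [0, 1, 0]
  [0, 0, 1]
(up to reordering of blocks).

Per-block formulas:
  For a 2×2 Jordan block J_2(1): exp(t · J_2(1)) = e^(1t)·(I + t·N), where N is the 2×2 nilpotent shift.
  For a 1×1 block at λ = 1: exp(t · [1]) = [e^(1t)].

After assembling e^{tJ} and conjugating by P, we get:

e^{tB} =
  [exp(t), t*exp(t), -t*exp(t)]
  [0, exp(t), 0]
  [0, 0, exp(t)]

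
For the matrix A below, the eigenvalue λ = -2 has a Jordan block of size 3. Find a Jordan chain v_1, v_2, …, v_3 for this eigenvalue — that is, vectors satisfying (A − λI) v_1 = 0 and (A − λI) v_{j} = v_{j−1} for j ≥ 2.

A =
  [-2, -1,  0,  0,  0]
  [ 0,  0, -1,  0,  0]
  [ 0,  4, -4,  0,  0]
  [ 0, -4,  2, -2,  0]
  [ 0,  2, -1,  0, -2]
A Jordan chain for λ = -2 of length 3:
v_1 = (-2, 0, 0, 0, 0)ᵀ
v_2 = (-1, 2, 4, -4, 2)ᵀ
v_3 = (0, 1, 0, 0, 0)ᵀ

Let N = A − (-2)·I. We want v_3 with N^3 v_3 = 0 but N^2 v_3 ≠ 0; then v_{j-1} := N · v_j for j = 3, …, 2.

Pick v_3 = (0, 1, 0, 0, 0)ᵀ.
Then v_2 = N · v_3 = (-1, 2, 4, -4, 2)ᵀ.
Then v_1 = N · v_2 = (-2, 0, 0, 0, 0)ᵀ.

Sanity check: (A − (-2)·I) v_1 = (0, 0, 0, 0, 0)ᵀ = 0. ✓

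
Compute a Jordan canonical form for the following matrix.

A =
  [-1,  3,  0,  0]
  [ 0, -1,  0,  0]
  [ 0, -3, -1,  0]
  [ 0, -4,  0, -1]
J_2(-1) ⊕ J_1(-1) ⊕ J_1(-1)

The characteristic polynomial is
  det(x·I − A) = x^4 + 4*x^3 + 6*x^2 + 4*x + 1 = (x + 1)^4

Eigenvalues and multiplicities (the geometric multiplicity of λ is n − rank(A − λI), which equals the number of Jordan blocks for λ):
  λ = -1: algebraic multiplicity = 4, geometric multiplicity = 3

Determining the block sizes for each eigenvalue:
  λ = -1: 3 blocks summing to 4 forces exactly one block of size 2 and the rest size 1 → block sizes [2, 1, 1]

Assembling the blocks gives a Jordan form
J =
  [-1,  1,  0,  0]
  [ 0, -1,  0,  0]
  [ 0,  0, -1,  0]
  [ 0,  0,  0, -1]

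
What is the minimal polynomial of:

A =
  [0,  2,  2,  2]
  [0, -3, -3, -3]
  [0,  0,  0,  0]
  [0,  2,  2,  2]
x^2 + x

The characteristic polynomial is χ_A(x) = x^3*(x + 1), so the eigenvalues are known. The minimal polynomial is
  m_A(x) = Π_λ (x − λ)^{k_λ}
where k_λ is the size of the *largest* Jordan block for λ (equivalently, the smallest k with (A − λI)^k v = 0 for every generalised eigenvector v of λ).

  λ = -1: largest Jordan block has size 1, contributing (x + 1)
  λ = 0: largest Jordan block has size 1, contributing (x − 0)

So m_A(x) = x*(x + 1) = x^2 + x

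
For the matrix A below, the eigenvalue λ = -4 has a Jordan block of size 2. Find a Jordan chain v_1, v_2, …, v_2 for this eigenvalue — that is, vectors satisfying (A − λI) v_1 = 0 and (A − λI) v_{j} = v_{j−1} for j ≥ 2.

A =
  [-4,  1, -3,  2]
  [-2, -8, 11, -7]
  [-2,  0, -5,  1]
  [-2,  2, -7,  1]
A Jordan chain for λ = -4 of length 2:
v_1 = (0, -2, -2, -2)ᵀ
v_2 = (1, 0, 0, 0)ᵀ

Let N = A − (-4)·I. We want v_2 with N^2 v_2 = 0 but N^1 v_2 ≠ 0; then v_{j-1} := N · v_j for j = 2, …, 2.

Pick v_2 = (1, 0, 0, 0)ᵀ.
Then v_1 = N · v_2 = (0, -2, -2, -2)ᵀ.

Sanity check: (A − (-4)·I) v_1 = (0, 0, 0, 0)ᵀ = 0. ✓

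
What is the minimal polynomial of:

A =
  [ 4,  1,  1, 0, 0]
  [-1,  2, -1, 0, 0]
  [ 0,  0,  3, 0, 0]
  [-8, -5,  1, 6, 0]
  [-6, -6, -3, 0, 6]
x^3 - 12*x^2 + 45*x - 54

The characteristic polynomial is χ_A(x) = (x - 6)^2*(x - 3)^3, so the eigenvalues are known. The minimal polynomial is
  m_A(x) = Π_λ (x − λ)^{k_λ}
where k_λ is the size of the *largest* Jordan block for λ (equivalently, the smallest k with (A − λI)^k v = 0 for every generalised eigenvector v of λ).

  λ = 3: largest Jordan block has size 2, contributing (x − 3)^2
  λ = 6: largest Jordan block has size 1, contributing (x − 6)

So m_A(x) = (x - 6)*(x - 3)^2 = x^3 - 12*x^2 + 45*x - 54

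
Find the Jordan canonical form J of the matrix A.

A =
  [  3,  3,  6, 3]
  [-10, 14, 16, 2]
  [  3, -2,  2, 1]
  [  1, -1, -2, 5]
J_2(6) ⊕ J_2(6)

The characteristic polynomial is
  det(x·I − A) = x^4 - 24*x^3 + 216*x^2 - 864*x + 1296 = (x - 6)^4

Eigenvalues and multiplicities (the geometric multiplicity of λ is n − rank(A − λI), which equals the number of Jordan blocks for λ):
  λ = 6: algebraic multiplicity = 4, geometric multiplicity = 2

Determining the block sizes for each eigenvalue:
  λ = 6: with am = 4 and gm = 2, the partition is not yet determined (e.g. several partitions of 4 into 2 parts exist). Let N = A − (6)·I. Computing rank(N^1) = 2, rank(N^2) = 0; the number of blocks of size ≥ j is rank(N^{j−1}) − rank(N^j), giving [2, 2]. So we have 2 block(s) of size 2 → block sizes [2, 2]

Assembling the blocks gives a Jordan form
J =
  [6, 1, 0, 0]
  [0, 6, 0, 0]
  [0, 0, 6, 1]
  [0, 0, 0, 6]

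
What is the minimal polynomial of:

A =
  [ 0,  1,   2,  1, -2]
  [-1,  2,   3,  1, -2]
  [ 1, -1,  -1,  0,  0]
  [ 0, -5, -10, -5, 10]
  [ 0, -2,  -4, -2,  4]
x^3

The characteristic polynomial is χ_A(x) = x^5, so the eigenvalues are known. The minimal polynomial is
  m_A(x) = Π_λ (x − λ)^{k_λ}
where k_λ is the size of the *largest* Jordan block for λ (equivalently, the smallest k with (A − λI)^k v = 0 for every generalised eigenvector v of λ).

  λ = 0: largest Jordan block has size 3, contributing (x − 0)^3

So m_A(x) = x^3 = x^3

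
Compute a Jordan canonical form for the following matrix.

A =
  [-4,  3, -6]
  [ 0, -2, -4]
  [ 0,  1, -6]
J_2(-4) ⊕ J_1(-4)

The characteristic polynomial is
  det(x·I − A) = x^3 + 12*x^2 + 48*x + 64 = (x + 4)^3

Eigenvalues and multiplicities (the geometric multiplicity of λ is n − rank(A − λI), which equals the number of Jordan blocks for λ):
  λ = -4: algebraic multiplicity = 3, geometric multiplicity = 2

Determining the block sizes for each eigenvalue:
  λ = -4: 2 blocks summing to 3 forces exactly one block of size 2 and the rest size 1 → block sizes [2, 1]

Assembling the blocks gives a Jordan form
J =
  [-4,  1,  0]
  [ 0, -4,  0]
  [ 0,  0, -4]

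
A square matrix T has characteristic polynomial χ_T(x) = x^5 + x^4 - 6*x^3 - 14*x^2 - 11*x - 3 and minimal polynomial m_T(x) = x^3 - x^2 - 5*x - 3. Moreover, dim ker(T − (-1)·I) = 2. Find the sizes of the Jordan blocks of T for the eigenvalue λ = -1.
Block sizes for λ = -1: [2, 2]

Step 1 — from the characteristic polynomial, algebraic multiplicity of λ = -1 is 4. From dim ker(T − (-1)·I) = 2, there are exactly 2 Jordan blocks for λ = -1.
Step 2 — from the minimal polynomial, the factor (x + 1)^2 tells us the largest block for λ = -1 has size 2.
Step 3 — with total size 4, 2 blocks, and largest block 2, the block sizes (in nonincreasing order) are [2, 2].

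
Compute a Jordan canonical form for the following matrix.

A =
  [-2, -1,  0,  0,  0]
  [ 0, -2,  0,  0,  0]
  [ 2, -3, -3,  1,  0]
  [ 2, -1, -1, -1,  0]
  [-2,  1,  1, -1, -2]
J_2(-2) ⊕ J_2(-2) ⊕ J_1(-2)

The characteristic polynomial is
  det(x·I − A) = x^5 + 10*x^4 + 40*x^3 + 80*x^2 + 80*x + 32 = (x + 2)^5

Eigenvalues and multiplicities (the geometric multiplicity of λ is n − rank(A − λI), which equals the number of Jordan blocks for λ):
  λ = -2: algebraic multiplicity = 5, geometric multiplicity = 3

Determining the block sizes for each eigenvalue:
  λ = -2: with am = 5 and gm = 3, the partition is not yet determined (e.g. several partitions of 5 into 3 parts exist). Let N = A − (-2)·I. Computing rank(N^1) = 2, rank(N^2) = 0; the number of blocks of size ≥ j is rank(N^{j−1}) − rank(N^j), giving [3, 2]. So we have 2 block(s) of size 2, 1 block(s) of size 1 → block sizes [2, 2, 1]

Assembling the blocks gives a Jordan form
J =
  [-2,  1,  0,  0,  0]
  [ 0, -2,  0,  0,  0]
  [ 0,  0, -2,  1,  0]
  [ 0,  0,  0, -2,  0]
  [ 0,  0,  0,  0, -2]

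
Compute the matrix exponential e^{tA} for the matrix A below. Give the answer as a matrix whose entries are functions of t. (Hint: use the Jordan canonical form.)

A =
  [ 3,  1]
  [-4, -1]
e^{tA} =
  [2*t*exp(t) + exp(t), t*exp(t)]
  [-4*t*exp(t), -2*t*exp(t) + exp(t)]

Strategy: write A = P · J · P⁻¹ where J is a Jordan canonical form, so e^{tA} = P · e^{tJ} · P⁻¹, and e^{tJ} can be computed block-by-block.

A has Jordan form
J =
  [1, 1]
  [0, 1]
(up to reordering of blocks).

Per-block formulas:
  For a 2×2 Jordan block J_2(1): exp(t · J_2(1)) = e^(1t)·(I + t·N), where N is the 2×2 nilpotent shift.

After assembling e^{tJ} and conjugating by P, we get:

e^{tA} =
  [2*t*exp(t) + exp(t), t*exp(t)]
  [-4*t*exp(t), -2*t*exp(t) + exp(t)]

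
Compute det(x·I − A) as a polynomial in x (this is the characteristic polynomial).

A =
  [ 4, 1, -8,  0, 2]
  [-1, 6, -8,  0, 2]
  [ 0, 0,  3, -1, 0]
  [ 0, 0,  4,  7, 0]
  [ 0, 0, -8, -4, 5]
x^5 - 25*x^4 + 250*x^3 - 1250*x^2 + 3125*x - 3125

Expanding det(x·I − A) (e.g. by cofactor expansion or by noting that A is similar to its Jordan form J, which has the same characteristic polynomial as A) gives
  χ_A(x) = x^5 - 25*x^4 + 250*x^3 - 1250*x^2 + 3125*x - 3125
which factors as (x - 5)^5. The eigenvalues (with algebraic multiplicities) are λ = 5 with multiplicity 5.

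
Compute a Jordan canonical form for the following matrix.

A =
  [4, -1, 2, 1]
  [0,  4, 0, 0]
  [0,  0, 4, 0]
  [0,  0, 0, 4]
J_2(4) ⊕ J_1(4) ⊕ J_1(4)

The characteristic polynomial is
  det(x·I − A) = x^4 - 16*x^3 + 96*x^2 - 256*x + 256 = (x - 4)^4

Eigenvalues and multiplicities (the geometric multiplicity of λ is n − rank(A − λI), which equals the number of Jordan blocks for λ):
  λ = 4: algebraic multiplicity = 4, geometric multiplicity = 3

Determining the block sizes for each eigenvalue:
  λ = 4: 3 blocks summing to 4 forces exactly one block of size 2 and the rest size 1 → block sizes [2, 1, 1]

Assembling the blocks gives a Jordan form
J =
  [4, 1, 0, 0]
  [0, 4, 0, 0]
  [0, 0, 4, 0]
  [0, 0, 0, 4]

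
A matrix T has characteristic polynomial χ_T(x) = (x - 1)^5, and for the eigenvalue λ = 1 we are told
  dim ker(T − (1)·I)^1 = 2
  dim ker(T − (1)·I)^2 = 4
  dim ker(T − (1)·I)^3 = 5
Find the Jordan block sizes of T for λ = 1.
Block sizes for λ = 1: [3, 2]

From the dimensions of kernels of powers, the number of Jordan blocks of size at least j is d_j − d_{j−1} where d_j = dim ker(N^j) (with d_0 = 0). Computing the differences gives [2, 2, 1].
The number of blocks of size exactly k is (#blocks of size ≥ k) − (#blocks of size ≥ k + 1), so the partition is: 1 block(s) of size 2, 1 block(s) of size 3.
In nonincreasing order the block sizes are [3, 2].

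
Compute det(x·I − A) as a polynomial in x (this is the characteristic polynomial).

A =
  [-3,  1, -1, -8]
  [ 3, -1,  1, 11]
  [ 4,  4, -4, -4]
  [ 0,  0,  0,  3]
x^4 + 5*x^3 - 8*x^2 - 48*x

Expanding det(x·I − A) (e.g. by cofactor expansion or by noting that A is similar to its Jordan form J, which has the same characteristic polynomial as A) gives
  χ_A(x) = x^4 + 5*x^3 - 8*x^2 - 48*x
which factors as x*(x - 3)*(x + 4)^2. The eigenvalues (with algebraic multiplicities) are λ = -4 with multiplicity 2, λ = 0 with multiplicity 1, λ = 3 with multiplicity 1.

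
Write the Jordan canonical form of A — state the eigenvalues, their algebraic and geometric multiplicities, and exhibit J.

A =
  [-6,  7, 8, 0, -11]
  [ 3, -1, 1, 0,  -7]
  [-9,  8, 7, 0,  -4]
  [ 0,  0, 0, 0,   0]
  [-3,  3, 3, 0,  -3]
J_1(-3) ⊕ J_2(0) ⊕ J_1(0) ⊕ J_1(0)

The characteristic polynomial is
  det(x·I − A) = x^5 + 3*x^4 = x^4*(x + 3)

Eigenvalues and multiplicities (the geometric multiplicity of λ is n − rank(A − λI), which equals the number of Jordan blocks for λ):
  λ = -3: algebraic multiplicity = 1, geometric multiplicity = 1
  λ = 0: algebraic multiplicity = 4, geometric multiplicity = 3

Determining the block sizes for each eigenvalue:
  λ = -3: one block (gm = 1), so the single block has size am = 1 → block sizes [1]
  λ = 0: 3 blocks summing to 4 forces exactly one block of size 2 and the rest size 1 → block sizes [2, 1, 1]

Assembling the blocks gives a Jordan form
J =
  [-3, 0, 0, 0, 0]
  [ 0, 0, 1, 0, 0]
  [ 0, 0, 0, 0, 0]
  [ 0, 0, 0, 0, 0]
  [ 0, 0, 0, 0, 0]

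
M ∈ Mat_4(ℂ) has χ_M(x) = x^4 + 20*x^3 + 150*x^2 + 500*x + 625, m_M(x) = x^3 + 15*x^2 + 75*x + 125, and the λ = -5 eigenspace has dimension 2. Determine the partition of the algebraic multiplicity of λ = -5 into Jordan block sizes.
Block sizes for λ = -5: [3, 1]

Step 1 — from the characteristic polynomial, algebraic multiplicity of λ = -5 is 4. From dim ker(M − (-5)·I) = 2, there are exactly 2 Jordan blocks for λ = -5.
Step 2 — from the minimal polynomial, the factor (x + 5)^3 tells us the largest block for λ = -5 has size 3.
Step 3 — with total size 4, 2 blocks, and largest block 3, the block sizes (in nonincreasing order) are [3, 1].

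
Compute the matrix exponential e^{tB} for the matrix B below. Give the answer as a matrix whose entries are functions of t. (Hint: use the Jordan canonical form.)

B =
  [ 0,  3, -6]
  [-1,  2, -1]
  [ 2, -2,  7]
e^{tB} =
  [-3*t^2*exp(3*t) - 3*t*exp(3*t) + exp(3*t), 3*t*exp(3*t), -9*t^2*exp(3*t)/2 - 6*t*exp(3*t)]
  [t^2*exp(3*t) - t*exp(3*t), -t*exp(3*t) + exp(3*t), 3*t^2*exp(3*t)/2 - t*exp(3*t)]
  [2*t^2*exp(3*t) + 2*t*exp(3*t), -2*t*exp(3*t), 3*t^2*exp(3*t) + 4*t*exp(3*t) + exp(3*t)]

Strategy: write B = P · J · P⁻¹ where J is a Jordan canonical form, so e^{tB} = P · e^{tJ} · P⁻¹, and e^{tJ} can be computed block-by-block.

B has Jordan form
J =
  [3, 1, 0]
  [0, 3, 1]
  [0, 0, 3]
(up to reordering of blocks).

Per-block formulas:
  For a 3×3 Jordan block J_3(3): exp(t · J_3(3)) = e^(3t)·(I + t·N + (t^2/2)·N^2), where N is the 3×3 nilpotent shift.

After assembling e^{tJ} and conjugating by P, we get:

e^{tB} =
  [-3*t^2*exp(3*t) - 3*t*exp(3*t) + exp(3*t), 3*t*exp(3*t), -9*t^2*exp(3*t)/2 - 6*t*exp(3*t)]
  [t^2*exp(3*t) - t*exp(3*t), -t*exp(3*t) + exp(3*t), 3*t^2*exp(3*t)/2 - t*exp(3*t)]
  [2*t^2*exp(3*t) + 2*t*exp(3*t), -2*t*exp(3*t), 3*t^2*exp(3*t) + 4*t*exp(3*t) + exp(3*t)]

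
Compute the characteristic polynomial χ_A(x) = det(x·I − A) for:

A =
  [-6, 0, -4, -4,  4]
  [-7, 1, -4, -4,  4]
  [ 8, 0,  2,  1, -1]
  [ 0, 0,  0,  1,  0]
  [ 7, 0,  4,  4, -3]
x^5 + 5*x^4 - 5*x^3 - 25*x^2 + 40*x - 16

Expanding det(x·I − A) (e.g. by cofactor expansion or by noting that A is similar to its Jordan form J, which has the same characteristic polynomial as A) gives
  χ_A(x) = x^5 + 5*x^4 - 5*x^3 - 25*x^2 + 40*x - 16
which factors as (x - 1)^3*(x + 4)^2. The eigenvalues (with algebraic multiplicities) are λ = -4 with multiplicity 2, λ = 1 with multiplicity 3.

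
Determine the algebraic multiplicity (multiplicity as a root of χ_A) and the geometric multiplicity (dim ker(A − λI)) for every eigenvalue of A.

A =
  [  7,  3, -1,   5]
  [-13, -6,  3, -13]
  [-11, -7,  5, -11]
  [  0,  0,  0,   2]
λ = 2: alg = 4, geom = 2

Step 1 — factor the characteristic polynomial to read off the algebraic multiplicities:
  χ_A(x) = (x - 2)^4

Step 2 — compute geometric multiplicities via the rank-nullity identity g(λ) = n − rank(A − λI):
  rank(A − (2)·I) = 2, so dim ker(A − (2)·I) = n − 2 = 2

Summary:
  λ = 2: algebraic multiplicity = 4, geometric multiplicity = 2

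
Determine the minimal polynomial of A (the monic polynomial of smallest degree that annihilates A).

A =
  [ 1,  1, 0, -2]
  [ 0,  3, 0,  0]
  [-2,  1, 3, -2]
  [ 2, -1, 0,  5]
x^2 - 6*x + 9

The characteristic polynomial is χ_A(x) = (x - 3)^4, so the eigenvalues are known. The minimal polynomial is
  m_A(x) = Π_λ (x − λ)^{k_λ}
where k_λ is the size of the *largest* Jordan block for λ (equivalently, the smallest k with (A − λI)^k v = 0 for every generalised eigenvector v of λ).

  λ = 3: largest Jordan block has size 2, contributing (x − 3)^2

So m_A(x) = (x - 3)^2 = x^2 - 6*x + 9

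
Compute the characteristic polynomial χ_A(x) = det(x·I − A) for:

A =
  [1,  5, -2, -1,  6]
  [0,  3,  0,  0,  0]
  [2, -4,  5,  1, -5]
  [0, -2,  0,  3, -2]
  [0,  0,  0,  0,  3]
x^5 - 15*x^4 + 90*x^3 - 270*x^2 + 405*x - 243

Expanding det(x·I − A) (e.g. by cofactor expansion or by noting that A is similar to its Jordan form J, which has the same characteristic polynomial as A) gives
  χ_A(x) = x^5 - 15*x^4 + 90*x^3 - 270*x^2 + 405*x - 243
which factors as (x - 3)^5. The eigenvalues (with algebraic multiplicities) are λ = 3 with multiplicity 5.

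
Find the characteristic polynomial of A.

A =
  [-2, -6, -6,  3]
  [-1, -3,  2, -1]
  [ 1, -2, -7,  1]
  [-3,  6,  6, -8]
x^4 + 20*x^3 + 150*x^2 + 500*x + 625

Expanding det(x·I − A) (e.g. by cofactor expansion or by noting that A is similar to its Jordan form J, which has the same characteristic polynomial as A) gives
  χ_A(x) = x^4 + 20*x^3 + 150*x^2 + 500*x + 625
which factors as (x + 5)^4. The eigenvalues (with algebraic multiplicities) are λ = -5 with multiplicity 4.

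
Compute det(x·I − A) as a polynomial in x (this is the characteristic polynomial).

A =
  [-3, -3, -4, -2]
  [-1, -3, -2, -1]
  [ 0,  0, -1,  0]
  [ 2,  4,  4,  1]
x^4 + 6*x^3 + 13*x^2 + 12*x + 4

Expanding det(x·I − A) (e.g. by cofactor expansion or by noting that A is similar to its Jordan form J, which has the same characteristic polynomial as A) gives
  χ_A(x) = x^4 + 6*x^3 + 13*x^2 + 12*x + 4
which factors as (x + 1)^2*(x + 2)^2. The eigenvalues (with algebraic multiplicities) are λ = -2 with multiplicity 2, λ = -1 with multiplicity 2.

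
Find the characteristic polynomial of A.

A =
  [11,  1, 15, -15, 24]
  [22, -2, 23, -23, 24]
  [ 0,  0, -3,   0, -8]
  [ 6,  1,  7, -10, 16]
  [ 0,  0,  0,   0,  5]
x^5 - x^4 - 38*x^3 - 18*x^2 + 405*x + 675

Expanding det(x·I − A) (e.g. by cofactor expansion or by noting that A is similar to its Jordan form J, which has the same characteristic polynomial as A) gives
  χ_A(x) = x^5 - x^4 - 38*x^3 - 18*x^2 + 405*x + 675
which factors as (x - 5)^2*(x + 3)^3. The eigenvalues (with algebraic multiplicities) are λ = -3 with multiplicity 3, λ = 5 with multiplicity 2.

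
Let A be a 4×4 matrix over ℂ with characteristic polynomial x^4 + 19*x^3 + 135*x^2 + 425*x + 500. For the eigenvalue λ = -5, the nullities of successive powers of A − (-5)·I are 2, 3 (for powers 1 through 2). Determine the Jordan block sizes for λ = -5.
Block sizes for λ = -5: [2, 1]

From the dimensions of kernels of powers, the number of Jordan blocks of size at least j is d_j − d_{j−1} where d_j = dim ker(N^j) (with d_0 = 0). Computing the differences gives [2, 1].
The number of blocks of size exactly k is (#blocks of size ≥ k) − (#blocks of size ≥ k + 1), so the partition is: 1 block(s) of size 1, 1 block(s) of size 2.
In nonincreasing order the block sizes are [2, 1].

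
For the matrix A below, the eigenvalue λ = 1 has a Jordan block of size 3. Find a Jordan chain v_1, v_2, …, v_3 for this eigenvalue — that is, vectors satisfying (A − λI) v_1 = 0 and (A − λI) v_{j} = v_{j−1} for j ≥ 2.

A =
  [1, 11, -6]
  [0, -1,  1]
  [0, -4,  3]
A Jordan chain for λ = 1 of length 3:
v_1 = (2, 0, 0)ᵀ
v_2 = (11, -2, -4)ᵀ
v_3 = (0, 1, 0)ᵀ

Let N = A − (1)·I. We want v_3 with N^3 v_3 = 0 but N^2 v_3 ≠ 0; then v_{j-1} := N · v_j for j = 3, …, 2.

Pick v_3 = (0, 1, 0)ᵀ.
Then v_2 = N · v_3 = (11, -2, -4)ᵀ.
Then v_1 = N · v_2 = (2, 0, 0)ᵀ.

Sanity check: (A − (1)·I) v_1 = (0, 0, 0)ᵀ = 0. ✓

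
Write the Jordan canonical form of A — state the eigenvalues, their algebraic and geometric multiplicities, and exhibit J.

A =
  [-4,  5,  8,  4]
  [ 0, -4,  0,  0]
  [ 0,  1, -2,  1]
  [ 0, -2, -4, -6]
J_2(-4) ⊕ J_2(-4)

The characteristic polynomial is
  det(x·I − A) = x^4 + 16*x^3 + 96*x^2 + 256*x + 256 = (x + 4)^4

Eigenvalues and multiplicities (the geometric multiplicity of λ is n − rank(A − λI), which equals the number of Jordan blocks for λ):
  λ = -4: algebraic multiplicity = 4, geometric multiplicity = 2

Determining the block sizes for each eigenvalue:
  λ = -4: with am = 4 and gm = 2, the partition is not yet determined (e.g. several partitions of 4 into 2 parts exist). Let N = A − (-4)·I. Computing rank(N^1) = 2, rank(N^2) = 0; the number of blocks of size ≥ j is rank(N^{j−1}) − rank(N^j), giving [2, 2]. So we have 2 block(s) of size 2 → block sizes [2, 2]

Assembling the blocks gives a Jordan form
J =
  [-4,  1,  0,  0]
  [ 0, -4,  0,  0]
  [ 0,  0, -4,  1]
  [ 0,  0,  0, -4]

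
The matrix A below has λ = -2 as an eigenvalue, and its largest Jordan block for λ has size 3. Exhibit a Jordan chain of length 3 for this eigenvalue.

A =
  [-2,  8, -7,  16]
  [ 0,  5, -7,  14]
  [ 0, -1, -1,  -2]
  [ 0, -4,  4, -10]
A Jordan chain for λ = -2 of length 3:
v_1 = (-1, 0, 0, 0)ᵀ
v_2 = (8, 7, -1, -4)ᵀ
v_3 = (0, 1, 0, 0)ᵀ

Let N = A − (-2)·I. We want v_3 with N^3 v_3 = 0 but N^2 v_3 ≠ 0; then v_{j-1} := N · v_j for j = 3, …, 2.

Pick v_3 = (0, 1, 0, 0)ᵀ.
Then v_2 = N · v_3 = (8, 7, -1, -4)ᵀ.
Then v_1 = N · v_2 = (-1, 0, 0, 0)ᵀ.

Sanity check: (A − (-2)·I) v_1 = (0, 0, 0, 0)ᵀ = 0. ✓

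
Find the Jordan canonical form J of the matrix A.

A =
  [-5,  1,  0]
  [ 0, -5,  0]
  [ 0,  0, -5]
J_2(-5) ⊕ J_1(-5)

The characteristic polynomial is
  det(x·I − A) = x^3 + 15*x^2 + 75*x + 125 = (x + 5)^3

Eigenvalues and multiplicities (the geometric multiplicity of λ is n − rank(A − λI), which equals the number of Jordan blocks for λ):
  λ = -5: algebraic multiplicity = 3, geometric multiplicity = 2

Determining the block sizes for each eigenvalue:
  λ = -5: 2 blocks summing to 3 forces exactly one block of size 2 and the rest size 1 → block sizes [2, 1]

Assembling the blocks gives a Jordan form
J =
  [-5,  1,  0]
  [ 0, -5,  0]
  [ 0,  0, -5]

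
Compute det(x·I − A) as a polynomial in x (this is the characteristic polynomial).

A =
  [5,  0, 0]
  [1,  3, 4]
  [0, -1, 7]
x^3 - 15*x^2 + 75*x - 125

Expanding det(x·I − A) (e.g. by cofactor expansion or by noting that A is similar to its Jordan form J, which has the same characteristic polynomial as A) gives
  χ_A(x) = x^3 - 15*x^2 + 75*x - 125
which factors as (x - 5)^3. The eigenvalues (with algebraic multiplicities) are λ = 5 with multiplicity 3.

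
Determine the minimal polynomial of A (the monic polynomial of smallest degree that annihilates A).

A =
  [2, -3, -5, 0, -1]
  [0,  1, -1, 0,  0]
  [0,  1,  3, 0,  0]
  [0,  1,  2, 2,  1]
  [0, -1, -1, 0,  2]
x^3 - 6*x^2 + 12*x - 8

The characteristic polynomial is χ_A(x) = (x - 2)^5, so the eigenvalues are known. The minimal polynomial is
  m_A(x) = Π_λ (x − λ)^{k_λ}
where k_λ is the size of the *largest* Jordan block for λ (equivalently, the smallest k with (A − λI)^k v = 0 for every generalised eigenvector v of λ).

  λ = 2: largest Jordan block has size 3, contributing (x − 2)^3

So m_A(x) = (x - 2)^3 = x^3 - 6*x^2 + 12*x - 8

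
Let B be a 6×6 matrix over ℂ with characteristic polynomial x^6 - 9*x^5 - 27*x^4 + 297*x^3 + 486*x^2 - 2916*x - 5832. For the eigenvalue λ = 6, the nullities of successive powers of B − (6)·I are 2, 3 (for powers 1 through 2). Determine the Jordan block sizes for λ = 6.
Block sizes for λ = 6: [2, 1]

From the dimensions of kernels of powers, the number of Jordan blocks of size at least j is d_j − d_{j−1} where d_j = dim ker(N^j) (with d_0 = 0). Computing the differences gives [2, 1].
The number of blocks of size exactly k is (#blocks of size ≥ k) − (#blocks of size ≥ k + 1), so the partition is: 1 block(s) of size 1, 1 block(s) of size 2.
In nonincreasing order the block sizes are [2, 1].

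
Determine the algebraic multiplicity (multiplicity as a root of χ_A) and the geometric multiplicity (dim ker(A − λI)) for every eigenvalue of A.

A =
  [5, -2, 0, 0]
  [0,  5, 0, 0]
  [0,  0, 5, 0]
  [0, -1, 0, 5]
λ = 5: alg = 4, geom = 3

Step 1 — factor the characteristic polynomial to read off the algebraic multiplicities:
  χ_A(x) = (x - 5)^4

Step 2 — compute geometric multiplicities via the rank-nullity identity g(λ) = n − rank(A − λI):
  rank(A − (5)·I) = 1, so dim ker(A − (5)·I) = n − 1 = 3

Summary:
  λ = 5: algebraic multiplicity = 4, geometric multiplicity = 3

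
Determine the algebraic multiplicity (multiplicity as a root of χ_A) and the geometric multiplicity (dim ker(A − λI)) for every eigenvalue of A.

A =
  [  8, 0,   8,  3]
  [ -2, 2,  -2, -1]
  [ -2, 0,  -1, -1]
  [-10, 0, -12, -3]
λ = 1: alg = 2, geom = 1; λ = 2: alg = 2, geom = 2

Step 1 — factor the characteristic polynomial to read off the algebraic multiplicities:
  χ_A(x) = (x - 2)^2*(x - 1)^2

Step 2 — compute geometric multiplicities via the rank-nullity identity g(λ) = n − rank(A − λI):
  rank(A − (1)·I) = 3, so dim ker(A − (1)·I) = n − 3 = 1
  rank(A − (2)·I) = 2, so dim ker(A − (2)·I) = n − 2 = 2

Summary:
  λ = 1: algebraic multiplicity = 2, geometric multiplicity = 1
  λ = 2: algebraic multiplicity = 2, geometric multiplicity = 2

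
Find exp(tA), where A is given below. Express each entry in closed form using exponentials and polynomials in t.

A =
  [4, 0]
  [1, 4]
e^{tA} =
  [exp(4*t), 0]
  [t*exp(4*t), exp(4*t)]

Strategy: write A = P · J · P⁻¹ where J is a Jordan canonical form, so e^{tA} = P · e^{tJ} · P⁻¹, and e^{tJ} can be computed block-by-block.

A has Jordan form
J =
  [4, 1]
  [0, 4]
(up to reordering of blocks).

Per-block formulas:
  For a 2×2 Jordan block J_2(4): exp(t · J_2(4)) = e^(4t)·(I + t·N), where N is the 2×2 nilpotent shift.

After assembling e^{tJ} and conjugating by P, we get:

e^{tA} =
  [exp(4*t), 0]
  [t*exp(4*t), exp(4*t)]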